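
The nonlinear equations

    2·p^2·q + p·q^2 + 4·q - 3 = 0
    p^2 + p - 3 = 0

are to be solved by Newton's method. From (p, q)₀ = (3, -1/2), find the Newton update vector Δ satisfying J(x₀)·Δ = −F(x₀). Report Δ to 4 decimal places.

At (3, -1/2): F = (-13.2500, 9.0000).
Jacobian J = [[4·p·q + q^2, 2·p^2 + 2·p·q + 4], [2·p + 1, 0]].
At the point, J = [[-5.7500, 19.0000], [7.0000, 0.0000]] (det J = -133.0000).
Solving J·Δ = −F gives Δ = (-1.2857, 0.3083).

(-1.2857, 0.3083)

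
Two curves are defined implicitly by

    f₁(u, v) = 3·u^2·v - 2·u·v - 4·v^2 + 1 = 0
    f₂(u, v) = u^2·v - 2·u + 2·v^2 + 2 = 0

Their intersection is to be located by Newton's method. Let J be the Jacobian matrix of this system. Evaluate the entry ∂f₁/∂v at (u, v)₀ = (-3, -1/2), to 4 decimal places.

∂f₁/∂v = 3·u^2 - 2·u - 8·v.
At (-3, -1/2) this is 37.0000.

37.0000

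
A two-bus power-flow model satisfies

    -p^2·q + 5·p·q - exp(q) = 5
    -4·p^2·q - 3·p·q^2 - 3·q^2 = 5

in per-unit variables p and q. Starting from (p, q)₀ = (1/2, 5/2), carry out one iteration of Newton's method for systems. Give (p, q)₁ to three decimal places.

(0.342, 1.177)

At (1/2, 5/2): F = (-11.55749, -35.625).
Jacobian J = [[-2·p·q + 5·q, -p^2 + 5·p - exp(q)], [-8·p·q - 3·q^2, -4·p^2 - 6·p·q - 6·q]].
At the point, J = [[10.000, -9.93249], [-28.750, -23.500]] (det J = -520.55920).
Solving J·Δ = −F gives Δ = (-0.158, -1.323).
Then the next iterate is (p, q)₁ = (0.342, 1.177).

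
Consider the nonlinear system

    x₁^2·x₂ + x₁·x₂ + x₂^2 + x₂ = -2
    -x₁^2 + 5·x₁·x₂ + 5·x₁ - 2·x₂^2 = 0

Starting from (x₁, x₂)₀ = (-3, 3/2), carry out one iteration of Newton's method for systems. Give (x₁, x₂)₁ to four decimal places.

(4.2818, 5.4864)

At (-3, 3/2): F = (14.7500, -51.0000).
Jacobian J = [[2·x₁·x₂ + x₂, x₁^2 + x₁ + 2·x₂ + 1], [-2·x₁ + 5·x₂ + 5, 5·x₁ - 4·x₂]].
At the point, J = [[-7.5000, 10.0000], [18.5000, -21.0000]] (det J = -27.5000).
Solving J·Δ = −F gives Δ = (7.2818, 3.9864).
Then the next iterate is (x₁, x₂)₁ = (4.2818, 5.4864).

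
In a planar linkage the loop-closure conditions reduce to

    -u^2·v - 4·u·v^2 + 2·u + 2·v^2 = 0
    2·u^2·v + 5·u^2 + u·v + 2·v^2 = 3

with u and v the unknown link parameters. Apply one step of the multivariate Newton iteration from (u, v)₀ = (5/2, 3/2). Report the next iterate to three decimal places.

(1.236, 1.366)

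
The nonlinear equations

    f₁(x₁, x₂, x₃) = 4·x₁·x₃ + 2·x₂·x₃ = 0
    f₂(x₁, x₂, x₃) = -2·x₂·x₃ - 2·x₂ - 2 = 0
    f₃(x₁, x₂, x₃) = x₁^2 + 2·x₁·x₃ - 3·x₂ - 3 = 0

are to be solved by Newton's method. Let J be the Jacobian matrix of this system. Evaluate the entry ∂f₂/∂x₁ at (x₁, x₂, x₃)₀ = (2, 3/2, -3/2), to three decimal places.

∂f₂/∂x₁ = 0.
At (2, 3/2, -3/2) this is 0.000.

0.000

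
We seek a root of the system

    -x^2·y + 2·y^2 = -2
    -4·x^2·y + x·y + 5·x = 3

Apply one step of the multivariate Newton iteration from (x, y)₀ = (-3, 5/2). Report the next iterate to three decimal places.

(-2.345, 0.672)

At (-3, 5/2): F = (-8.000, -115.500).
Jacobian J = [[-2·x·y, -x^2 + 4·y], [-8·x·y + y + 5, -4·x^2 + x]].
At the point, J = [[15.000, 1.000], [67.500, -39.000]] (det J = -652.500).
Solving J·Δ = −F gives Δ = (0.655, -1.828).
Then the next iterate is (x, y)₁ = (-2.345, 0.672).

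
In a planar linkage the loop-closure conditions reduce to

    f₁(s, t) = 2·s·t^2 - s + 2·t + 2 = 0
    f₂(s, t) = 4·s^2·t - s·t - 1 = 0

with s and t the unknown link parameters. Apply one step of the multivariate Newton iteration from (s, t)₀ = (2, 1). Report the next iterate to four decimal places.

(1.6618, 0.4338)

At (2, 1): F = (6.0000, 13.0000).
Jacobian J = [[2·t^2 - 1, 4·s·t + 2], [8·s·t - t, 4·s^2 - s]].
At the point, J = [[1.0000, 10.0000], [15.0000, 14.0000]] (det J = -136.0000).
Solving J·Δ = −F gives Δ = (-0.3382, -0.5662).
Then the next iterate is (s, t)₁ = (1.6618, 0.4338).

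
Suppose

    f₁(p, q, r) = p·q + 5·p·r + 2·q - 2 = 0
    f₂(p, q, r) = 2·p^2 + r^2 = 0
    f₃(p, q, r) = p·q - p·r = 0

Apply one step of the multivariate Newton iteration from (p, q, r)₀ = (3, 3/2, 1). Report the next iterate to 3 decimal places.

(1.496, 0.777, 0.526)

At (3, 3/2, 1): F = (20.500, 19.000, 1.500).
Jacobian J = [[q + 5·r, p + 2, 5·p], [4·p, 0, 2·r], [q - r, p, -p]].
At the point, J = [[6.500, 5.000, 15.000], [12.000, 0.000, 2.000], [0.500, 3.000, -3.000]] (det J = 686.000).
Solving J·Δ = −F gives Δ = (-1.504, -0.723, -0.474).
Then the next iterate is (p, q, r)₁ = (1.496, 0.777, 0.526).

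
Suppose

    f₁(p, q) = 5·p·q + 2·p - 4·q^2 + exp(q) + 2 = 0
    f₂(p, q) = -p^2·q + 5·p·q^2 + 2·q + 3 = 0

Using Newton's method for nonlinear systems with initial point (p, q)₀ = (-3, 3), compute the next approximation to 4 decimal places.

(4.4396, 6.2546)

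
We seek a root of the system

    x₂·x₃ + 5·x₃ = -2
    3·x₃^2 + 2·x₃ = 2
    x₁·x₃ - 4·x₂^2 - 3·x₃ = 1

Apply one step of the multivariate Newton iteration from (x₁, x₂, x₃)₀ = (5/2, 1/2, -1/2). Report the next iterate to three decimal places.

At (5/2, 1/2, -1/2): F = (-0.750, -2.250, -1.750).
Jacobian J = [[0, x₃, x₂ + 5], [0, 0, 6·x₃ + 2], [x₃, -8·x₂, x₁ - 3]].
At the point, J = [[0.000, -0.500, 5.500], [0.000, 0.000, -1.000], [-0.500, -4.000, -0.500]] (det J = -0.250).
Solving J·Δ = −F gives Δ = (208.750, -26.250, -2.250).
Then the next iterate is (x₁, x₂, x₃)₁ = (211.250, -25.750, -2.750).

(211.250, -25.750, -2.750)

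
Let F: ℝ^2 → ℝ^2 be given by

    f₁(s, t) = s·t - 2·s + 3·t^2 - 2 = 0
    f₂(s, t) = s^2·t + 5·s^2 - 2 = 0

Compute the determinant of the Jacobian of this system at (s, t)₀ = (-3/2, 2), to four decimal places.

220.5000

J = [[t - 2, s + 6·t], [2·s·t + 10·s, s^2]].
At the point, J = [[0.0000, 10.5000], [-21.0000, 2.2500]].
det J = 220.5000.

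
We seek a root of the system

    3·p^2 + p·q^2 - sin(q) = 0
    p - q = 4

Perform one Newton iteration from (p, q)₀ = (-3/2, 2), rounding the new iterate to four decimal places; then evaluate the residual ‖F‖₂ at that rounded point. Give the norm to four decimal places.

At (-3/2, 2): F = (-0.159297, -7.5000).
Jacobian J = [[6·p + q^2, 2·p·q - cos(q)], [1, -1]].
At the point, J = [[-5.0000, -5.583853], [1.0000, -1.0000]] (det J = 10.583853).
Solving J·Δ = −F gives Δ = (3.9418, -3.5582).
Then the next iterate is (p, q)₁ = (2.4418, -1.5582).
Re-evaluating at (2.4418, -1.5582): F = (24.815742, 0.0000), so ‖F‖₂ = 24.8157.

24.8157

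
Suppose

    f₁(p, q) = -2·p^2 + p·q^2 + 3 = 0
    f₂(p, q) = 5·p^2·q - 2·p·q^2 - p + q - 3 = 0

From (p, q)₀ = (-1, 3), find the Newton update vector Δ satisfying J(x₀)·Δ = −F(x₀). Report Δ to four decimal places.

(1.0000, 0.8333)

At (-1, 3): F = (-8.0000, 34.0000).
Jacobian J = [[-4·p + q^2, 2·p·q], [10·p·q - 2·q^2 - 1, 5·p^2 - 4·p·q + 1]].
At the point, J = [[13.0000, -6.0000], [-49.0000, 18.0000]] (det J = -60.0000).
Solving J·Δ = −F gives Δ = (1.0000, 0.8333).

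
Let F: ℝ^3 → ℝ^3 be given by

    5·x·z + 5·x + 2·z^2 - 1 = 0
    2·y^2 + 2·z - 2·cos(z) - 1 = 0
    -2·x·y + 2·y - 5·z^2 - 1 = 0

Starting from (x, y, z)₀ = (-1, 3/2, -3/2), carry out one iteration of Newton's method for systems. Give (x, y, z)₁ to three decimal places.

At (-1, 3/2, -3/2): F = (6.000, 0.35853, -6.250).
Jacobian J = [[5·z + 5, 0, 5·x + 4·z], [0, 4·y, 2·sin(z) + 2], [-2·y, -2·x + 2, -10·z]].
At the point, J = [[-2.500, 0.000, -11.000], [0.000, 6.000, 0.00501], [-3.000, 4.000, 15.000]] (det J = -422.94990).
Solving J·Δ = −F gives Δ = (0.264, -0.060, 0.485).
Then the next iterate is (x, y, z)₁ = (-0.736, 1.440, -1.015).

(-0.736, 1.440, -1.015)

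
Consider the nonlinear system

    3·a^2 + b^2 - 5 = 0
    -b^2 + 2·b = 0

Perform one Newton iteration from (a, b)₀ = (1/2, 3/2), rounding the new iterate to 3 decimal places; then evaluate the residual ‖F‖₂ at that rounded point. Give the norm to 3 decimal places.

0.811

At (1/2, 3/2): F = (-2.000, 0.750).
Jacobian J = [[6·a, 2·b], [0, -2·b + 2]].
At the point, J = [[3.000, 3.000], [0.000, -1.000]] (det J = -3.000).
Solving J·Δ = −F gives Δ = (-0.083, 0.750).
Then the next iterate is (a, b)₁ = (0.417, 2.250).
Re-evaluating at (0.417, 2.250): F = (0.58417, -0.56250), so ‖F‖₂ = 0.811.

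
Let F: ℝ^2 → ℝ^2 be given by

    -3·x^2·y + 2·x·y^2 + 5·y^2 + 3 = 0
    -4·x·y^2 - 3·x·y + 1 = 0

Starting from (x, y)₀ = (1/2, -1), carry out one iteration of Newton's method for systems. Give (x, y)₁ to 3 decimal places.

At (1/2, -1): F = (9.750, 0.500).
Jacobian J = [[-6·x·y + 2·y^2, -3·x^2 + 4·x·y + 10·y], [-4·y^2 - 3·y, -8·x·y - 3·x]].
At the point, J = [[5.000, -12.750], [-1.000, 2.500]] (det J = -0.250).
Solving J·Δ = −F gives Δ = (123.000, 49.000).
Then the next iterate is (x, y)₁ = (123.500, 48.000).

(123.500, 48.000)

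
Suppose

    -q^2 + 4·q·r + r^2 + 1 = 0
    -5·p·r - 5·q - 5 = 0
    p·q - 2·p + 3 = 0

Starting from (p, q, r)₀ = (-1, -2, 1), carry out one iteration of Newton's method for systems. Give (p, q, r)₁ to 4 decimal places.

At (-1, -2, 1): F = (-10.0000, 10.0000, 7.0000).
Jacobian J = [[0, -2·q + 4·r, 4·q + 2·r], [-5·r, -5, -5·p], [q - 2, p, 0]].
At the point, J = [[0.0000, 8.0000, -6.0000], [-5.0000, -5.0000, 5.0000], [-4.0000, -1.0000, 0.0000]] (det J = -70.0000).
Solving J·Δ = −F gives Δ = (1.1429, 2.4286, 1.5714).
Then the next iterate is (p, q, r)₁ = (0.1429, 0.4286, 2.5714).

(0.1429, 0.4286, 2.5714)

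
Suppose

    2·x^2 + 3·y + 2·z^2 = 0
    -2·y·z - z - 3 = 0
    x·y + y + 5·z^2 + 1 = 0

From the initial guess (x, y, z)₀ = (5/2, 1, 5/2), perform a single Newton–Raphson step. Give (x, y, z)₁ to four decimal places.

(1.3041, -0.3872, 1.3120)

At (5/2, 1, 5/2): F = (28.0000, -10.5000, 35.7500).
Jacobian J = [[4·x, 3, 4·z], [0, -2·z, -2·y - 1], [y, x + 1, 10·z]].
At the point, J = [[10.0000, 3.0000, 10.0000], [0.0000, -5.0000, -3.0000], [1.0000, 3.5000, 25.0000]] (det J = -1104.0000).
Solving J·Δ = −F gives Δ = (-1.1959, -1.3872, -1.1880).
Then the next iterate is (x, y, z)₁ = (1.3041, -0.3872, 1.3120).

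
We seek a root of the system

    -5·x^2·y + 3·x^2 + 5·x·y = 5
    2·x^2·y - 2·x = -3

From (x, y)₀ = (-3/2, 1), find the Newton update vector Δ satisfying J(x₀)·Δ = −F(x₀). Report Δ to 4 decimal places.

(1.1978, -0.2040)

At (-3/2, 1): F = (-17.0000, 10.5000).
Jacobian J = [[-10·x·y + 6·x + 5·y, -5·x^2 + 5·x], [4·x·y - 2, 2·x^2]].
At the point, J = [[11.0000, -18.7500], [-8.0000, 4.5000]] (det J = -100.5000).
Solving J·Δ = −F gives Δ = (1.1978, -0.2040).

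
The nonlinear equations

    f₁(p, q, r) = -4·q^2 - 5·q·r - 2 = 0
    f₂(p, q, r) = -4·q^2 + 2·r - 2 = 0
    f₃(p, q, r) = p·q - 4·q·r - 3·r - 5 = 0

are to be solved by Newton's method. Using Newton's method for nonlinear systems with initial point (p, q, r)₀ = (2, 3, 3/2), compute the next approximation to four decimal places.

At (2, 3, 3/2): F = (-60.5000, -35.0000, -21.5000).
Jacobian J = [[0, -8·q - 5·r, -5·q], [0, -8·q, 2], [q, p - 4·r, -4·q - 3]].
At the point, J = [[0.0000, -31.5000, -15.0000], [0.0000, -24.0000, 2.0000], [3.0000, -4.0000, -15.0000]] (det J = -1269.0000).
Solving J·Δ = −F gives Δ = (0.9992, -1.5272, -0.8262).
Then the next iterate is (p, q, r)₁ = (2.9992, 1.4728, 0.6738).

(2.9992, 1.4728, 0.6738)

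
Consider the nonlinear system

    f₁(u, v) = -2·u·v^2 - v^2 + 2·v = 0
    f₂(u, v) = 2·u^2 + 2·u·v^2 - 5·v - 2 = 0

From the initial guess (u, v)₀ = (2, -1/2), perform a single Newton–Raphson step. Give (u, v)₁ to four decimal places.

(1.1591, -0.2386)

At (2, -1/2): F = (-2.2500, 9.5000).
Jacobian J = [[-2·v^2, -4·u·v - 2·v + 2], [4·u + 2·v^2, 4·u·v - 5]].
At the point, J = [[-0.5000, 7.0000], [8.5000, -9.0000]] (det J = -55.0000).
Solving J·Δ = −F gives Δ = (-0.8409, 0.2614).
Then the next iterate is (u, v)₁ = (1.1591, -0.2386).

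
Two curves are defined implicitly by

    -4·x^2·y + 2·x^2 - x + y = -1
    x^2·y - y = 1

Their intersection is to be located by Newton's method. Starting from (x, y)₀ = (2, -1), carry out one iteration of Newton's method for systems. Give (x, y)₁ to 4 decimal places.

At (2, -1): F = (22.0000, -4.0000).
Jacobian J = [[-8·x·y + 4·x - 1, -4·x^2 + 1], [2·x·y, x^2 - 1]].
At the point, J = [[23.0000, -15.0000], [-4.0000, 3.0000]] (det J = 9.0000).
Solving J·Δ = −F gives Δ = (-0.6667, 0.4444).
Then the next iterate is (x, y)₁ = (1.3333, -0.5556).

(1.3333, -0.5556)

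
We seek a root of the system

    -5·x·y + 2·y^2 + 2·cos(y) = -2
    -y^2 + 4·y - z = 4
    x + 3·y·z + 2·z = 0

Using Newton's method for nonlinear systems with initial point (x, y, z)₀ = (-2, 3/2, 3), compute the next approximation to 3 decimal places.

(0.965, 1.543, -0.207)

At (-2, 3/2, 3): F = (21.64147, -3.250, 17.500).
Jacobian J = [[-5·y, -5·x + 4·y - 2·sin(y), 0], [0, -2·y + 4, -1], [1, 3·z, 3·y + 2]].
At the point, J = [[-7.500, 14.00501, 0.000], [0.000, 1.000, -1.000], [1.000, 9.000, 6.500]] (det J = -130.25501).
Solving J·Δ = −F gives Δ = (2.965, 0.043, -3.207).
Then the next iterate is (x, y, z)₁ = (0.965, 1.543, -0.207).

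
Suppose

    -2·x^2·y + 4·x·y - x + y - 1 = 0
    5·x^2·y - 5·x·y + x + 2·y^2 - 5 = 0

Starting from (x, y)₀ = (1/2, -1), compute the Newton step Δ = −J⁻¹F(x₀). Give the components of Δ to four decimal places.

At (1/2, -1): F = (-4.0000, -1.2500).
Jacobian J = [[-4·x·y + 4·y - 1, -2·x^2 + 4·x + 1], [10·x·y - 5·y + 1, 5·x^2 - 5·x + 4·y]].
At the point, J = [[-3.0000, 2.5000], [1.0000, -5.2500]] (det J = 13.2500).
Solving J·Δ = −F gives Δ = (-1.8208, -0.5849).

(-1.8208, -0.5849)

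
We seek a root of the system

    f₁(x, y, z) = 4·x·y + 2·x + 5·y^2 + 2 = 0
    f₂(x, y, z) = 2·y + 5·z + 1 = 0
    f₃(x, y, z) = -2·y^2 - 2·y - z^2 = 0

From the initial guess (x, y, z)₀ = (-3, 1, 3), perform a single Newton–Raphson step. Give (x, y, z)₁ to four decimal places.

(-0.3704, 3.3889, -1.5556)

At (-3, 1, 3): F = (-11.0000, 18.0000, -13.0000).
Jacobian J = [[4·y + 2, 4·x + 10·y, 0], [0, 2, 5], [0, -4·y - 2, -2·z]].
At the point, J = [[6.0000, -2.0000, 0.0000], [0.0000, 2.0000, 5.0000], [0.0000, -6.0000, -6.0000]] (det J = 108.0000).
Solving J·Δ = −F gives Δ = (2.6296, 2.3889, -4.5556).
Then the next iterate is (x, y, z)₁ = (-0.3704, 3.3889, -1.5556).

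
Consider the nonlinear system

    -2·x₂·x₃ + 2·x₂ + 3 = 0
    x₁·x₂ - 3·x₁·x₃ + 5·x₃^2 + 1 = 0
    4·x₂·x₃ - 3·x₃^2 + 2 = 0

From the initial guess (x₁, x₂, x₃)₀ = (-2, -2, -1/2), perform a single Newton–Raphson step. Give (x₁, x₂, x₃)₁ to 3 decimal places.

At (-2, -2, -1/2): F = (-3.000, 3.250, 5.250).
Jacobian J = [[0, -2·x₃ + 2, -2·x₂], [x₂ - 3·x₃, x₁, -3·x₁ + 10·x₃], [0, 4·x₃, 4·x₂ - 6·x₃]].
At the point, J = [[0.000, 3.000, 4.000], [-0.500, -2.000, 1.000], [0.000, -2.000, -5.000]] (det J = -3.500).
Solving J·Δ = −F gives Δ = (12.714, -0.857, 1.393).
Then the next iterate is (x₁, x₂, x₃)₁ = (10.714, -2.857, 0.893).

(10.714, -2.857, 0.893)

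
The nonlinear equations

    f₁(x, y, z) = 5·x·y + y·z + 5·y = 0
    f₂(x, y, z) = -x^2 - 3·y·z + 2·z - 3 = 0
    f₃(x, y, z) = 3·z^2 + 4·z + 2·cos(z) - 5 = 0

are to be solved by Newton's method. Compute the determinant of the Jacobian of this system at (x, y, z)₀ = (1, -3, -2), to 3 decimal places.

457.424

J = [[5·y, 5·x + z + 5, y], [-2·x, -3·z, -3·y + 2], [0, 0, 6·z - 2·sin(z) + 4]].
At the point, J = [[-15.000, 8.000, -3.000], [-2.000, 6.000, 11.000], [0.000, 0.000, -6.18141]].
det J = 457.424.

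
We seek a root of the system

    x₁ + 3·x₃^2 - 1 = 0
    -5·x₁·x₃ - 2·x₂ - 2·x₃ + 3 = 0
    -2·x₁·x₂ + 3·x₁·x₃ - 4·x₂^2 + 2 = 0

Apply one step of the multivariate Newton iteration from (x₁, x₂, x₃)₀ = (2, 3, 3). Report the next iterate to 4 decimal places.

(0.7836, 1.5508, 1.5120)

At (2, 3, 3): F = (28.0000, -39.0000, -28.0000).
Jacobian J = [[1, 0, 6·x₃], [-5·x₃, -2, -5·x₁ - 2], [-2·x₂ + 3·x₃, -2·x₁ - 8·x₂, 3·x₁]].
At the point, J = [[1.0000, 0.0000, 18.0000], [-15.0000, -2.0000, -12.0000], [3.0000, -28.0000, 6.0000]] (det J = 7320.0000).
Solving J·Δ = −F gives Δ = (-1.2164, -1.4492, -1.4880).
Then the next iterate is (x₁, x₂, x₃)₁ = (0.7836, 1.5508, 1.5120).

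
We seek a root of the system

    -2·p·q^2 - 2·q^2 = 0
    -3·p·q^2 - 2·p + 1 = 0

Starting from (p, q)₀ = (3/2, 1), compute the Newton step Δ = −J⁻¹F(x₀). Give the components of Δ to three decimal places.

At (3/2, 1): F = (-5.000, -6.500).
Jacobian J = [[-2·q^2, -4·p·q - 4·q], [-3·q^2 - 2, -6·p·q]].
At the point, J = [[-2.000, -10.000], [-5.000, -9.000]] (det J = -32.000).
Solving J·Δ = −F gives Δ = (-0.625, -0.375).

(-0.625, -0.375)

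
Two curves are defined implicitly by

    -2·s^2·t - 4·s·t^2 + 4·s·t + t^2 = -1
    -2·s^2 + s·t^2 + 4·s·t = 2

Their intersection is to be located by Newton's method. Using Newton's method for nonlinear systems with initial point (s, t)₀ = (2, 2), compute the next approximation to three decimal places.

At (2, 2): F = (-27.000, 14.000).
Jacobian J = [[-4·s·t - 4·t^2 + 4·t, -2·s^2 - 8·s·t + 4·s + 2·t], [-4·s + t^2 + 4·t, 2·s·t + 4·s]].
At the point, J = [[-24.000, -28.000], [4.000, 16.000]] (det J = -272.000).
Solving J·Δ = −F gives Δ = (-0.147, -0.838).
Then the next iterate is (s, t)₁ = (1.853, 1.162).

(1.853, 1.162)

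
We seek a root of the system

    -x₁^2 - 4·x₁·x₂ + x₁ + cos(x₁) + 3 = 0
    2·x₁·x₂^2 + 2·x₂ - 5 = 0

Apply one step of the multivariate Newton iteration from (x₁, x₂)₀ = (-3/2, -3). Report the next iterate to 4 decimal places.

(-0.8723, -1.6649)

At (-3/2, -3): F = (-18.679263, -38.0000).
Jacobian J = [[-2·x₁ - 4·x₂ - sin(x₁) + 1, -4·x₁], [2·x₂^2, 4·x₁·x₂ + 2]].
At the point, J = [[16.997495, 6.0000], [18.0000, 20.0000]] (det J = 231.949900).
Solving J·Δ = −F gives Δ = (0.6277, 1.3351).
Then the next iterate is (x₁, x₂)₁ = (-0.8723, -1.6649).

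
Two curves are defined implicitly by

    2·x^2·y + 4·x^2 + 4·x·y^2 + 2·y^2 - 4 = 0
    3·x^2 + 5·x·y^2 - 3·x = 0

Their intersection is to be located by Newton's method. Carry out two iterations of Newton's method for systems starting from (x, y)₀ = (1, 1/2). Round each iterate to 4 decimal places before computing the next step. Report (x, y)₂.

(0.9002, 0.2593)

At (1, 1/2): F = (2.5000, 1.2500).
Jacobian J = [[4·x·y + 8·x + 4·y^2, 2·x^2 + 8·x·y + 4·y], [6·x + 5·y^2 - 3, 10·x·y]].
At the point, J = [[11.0000, 8.0000], [4.2500, 5.0000]] (det J = 21.0000).
Solving J·Δ = −F gives Δ = (-0.1190, -0.1488).
Then the next iterate is (x, y)₁ = (0.8810, 0.3512).
Round to (0.8810, 0.3512) and repeat: F = (0.331158, 0.228802), J = [[8.778995, 5.432380], [2.902707, 3.094072]].
Δ = (0.0192, -0.0919), so (x, y)₂ = (0.9002, 0.2593).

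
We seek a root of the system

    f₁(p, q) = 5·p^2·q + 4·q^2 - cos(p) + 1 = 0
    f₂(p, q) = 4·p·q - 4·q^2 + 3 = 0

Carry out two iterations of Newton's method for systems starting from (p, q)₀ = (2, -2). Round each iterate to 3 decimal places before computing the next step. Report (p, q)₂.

(1.156, -0.585)

At (2, -2): F = (-22.58385, -29.000).
Jacobian J = [[10·p·q + sin(p), 5·p^2 + 8·q], [4·q, 4·p - 8·q]].
At the point, J = [[-39.09070, 4.000], [-8.000, 24.000]] (det J = -906.17686).
Solving J·Δ = −F gives Δ = (-0.470, 1.052).
Then the next iterate is (p, q)₁ = (1.530, -0.948).
Round to (1.530, -0.948) and repeat: F = (-6.54184, -6.39658), J = [[-13.50523, 4.12050], [-3.792, 13.704]].
Δ = (-0.374, 0.363), so (p, q)₂ = (1.156, -0.585).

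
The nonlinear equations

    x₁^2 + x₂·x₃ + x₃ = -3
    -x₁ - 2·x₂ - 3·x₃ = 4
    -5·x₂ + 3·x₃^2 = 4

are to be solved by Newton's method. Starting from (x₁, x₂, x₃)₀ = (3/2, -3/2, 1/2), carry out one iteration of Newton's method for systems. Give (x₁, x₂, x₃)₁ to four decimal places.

(-0.3691, -1.1973, -0.4121)

At (3/2, -3/2, 1/2): F = (5.0000, -4.0000, 4.2500).
Jacobian J = [[2·x₁, x₃, x₂ + 1], [-1, -2, -3], [0, -5, 6·x₃]].
At the point, J = [[3.0000, 0.5000, -0.5000], [-1.0000, -2.0000, -3.0000], [0.0000, -5.0000, 3.0000]] (det J = -64.0000).
Solving J·Δ = −F gives Δ = (-1.8691, 0.3027, -0.9121).
Then the next iterate is (x₁, x₂, x₃)₁ = (-0.3691, -1.1973, -0.4121).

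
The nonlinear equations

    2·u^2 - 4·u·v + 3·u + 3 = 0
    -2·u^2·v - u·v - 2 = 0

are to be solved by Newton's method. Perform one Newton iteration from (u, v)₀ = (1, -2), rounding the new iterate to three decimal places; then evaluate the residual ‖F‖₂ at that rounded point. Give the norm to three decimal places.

1239.262

At (1, -2): F = (16.000, 4.000).
Jacobian J = [[4·u - 4·v + 3, -4·u], [-4·u·v - v, -2·u^2 - u]].
At the point, J = [[15.000, -4.000], [10.000, -3.000]] (det J = -5.000).
Solving J·Δ = −F gives Δ = (-6.400, -20.000).
Then the next iterate is (u, v)₁ = (-5.400, -22.000).
Re-evaluating at (-5.400, -22.000): F = (-430.080, 1162.240), so ‖F‖₂ = 1239.262.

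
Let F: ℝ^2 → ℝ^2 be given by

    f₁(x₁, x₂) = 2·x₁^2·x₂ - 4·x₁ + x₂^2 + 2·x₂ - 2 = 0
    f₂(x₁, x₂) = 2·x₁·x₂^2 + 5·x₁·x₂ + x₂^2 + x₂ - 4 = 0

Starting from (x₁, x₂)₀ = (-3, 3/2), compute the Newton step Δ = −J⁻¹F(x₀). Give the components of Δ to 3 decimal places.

At (-3, 3/2): F = (42.250, -36.250).
Jacobian J = [[4·x₁·x₂ - 4, 2·x₁^2 + 2·x₂ + 2], [2·x₂^2 + 5·x₂, 4·x₁·x₂ + 5·x₁ + 2·x₂ + 1]].
At the point, J = [[-22.000, 23.000], [12.000, -29.000]] (det J = 362.000).
Solving J·Δ = −F gives Δ = (1.081, -0.802).

(1.081, -0.802)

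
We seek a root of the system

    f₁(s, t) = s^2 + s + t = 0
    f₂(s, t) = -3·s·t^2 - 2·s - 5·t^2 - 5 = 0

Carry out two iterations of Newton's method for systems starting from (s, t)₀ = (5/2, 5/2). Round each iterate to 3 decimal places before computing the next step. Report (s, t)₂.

At (5/2, 5/2): F = (11.250, -88.125).
Jacobian J = [[2·s + 1, 1], [-3·t^2 - 2, -6·s·t - 10·t]].
At the point, J = [[6.000, 1.000], [-20.750, -62.500]] (det J = -354.250).
Solving J·Δ = −F gives Δ = (-1.736, -0.834).
Then the next iterate is (s, t)₁ = (0.764, 1.666).
Round to (0.764, 1.666) and repeat: F = (3.01370, -26.76735), J = [[2.528, 1.000], [-10.32667, -24.29694]].
Δ = (-0.909, -0.715), so (s, t)₂ = (-0.145, 0.951).

(-0.145, 0.951)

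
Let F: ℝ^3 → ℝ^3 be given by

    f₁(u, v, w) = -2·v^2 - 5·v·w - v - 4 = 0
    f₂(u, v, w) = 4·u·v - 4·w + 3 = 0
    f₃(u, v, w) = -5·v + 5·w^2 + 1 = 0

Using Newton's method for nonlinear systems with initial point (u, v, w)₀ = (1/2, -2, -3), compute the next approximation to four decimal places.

(1.2914, -0.9508, -1.3082)

At (1/2, -2, -3): F = (-40.0000, 11.0000, 56.0000).
Jacobian J = [[0, -4·v - 5·w - 1, -5·v], [4·v, 4·u, -4], [0, -5, 10·w]].
At the point, J = [[0.0000, 22.0000, 10.0000], [-8.0000, 2.0000, -4.0000], [0.0000, -5.0000, -30.0000]] (det J = -4880.0000).
Solving J·Δ = −F gives Δ = (0.7914, 1.0492, 1.6918).
Then the next iterate is (u, v, w)₁ = (1.2914, -0.9508, -1.3082).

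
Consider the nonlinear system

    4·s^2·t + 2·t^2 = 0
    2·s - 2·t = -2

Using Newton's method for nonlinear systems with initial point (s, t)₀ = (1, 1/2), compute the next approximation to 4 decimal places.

(-0.1500, 0.8500)

At (1, 1/2): F = (2.5000, 3.0000).
Jacobian J = [[8·s·t, 4·s^2 + 4·t], [2, -2]].
At the point, J = [[4.0000, 6.0000], [2.0000, -2.0000]] (det J = -20.0000).
Solving J·Δ = −F gives Δ = (-1.1500, 0.3500).
Then the next iterate is (s, t)₁ = (-0.1500, 0.8500).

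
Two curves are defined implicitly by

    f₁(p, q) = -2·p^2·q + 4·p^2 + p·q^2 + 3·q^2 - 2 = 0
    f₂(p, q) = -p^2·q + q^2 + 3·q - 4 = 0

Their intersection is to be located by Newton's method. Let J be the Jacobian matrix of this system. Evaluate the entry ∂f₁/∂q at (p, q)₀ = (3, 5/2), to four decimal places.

∂f₁/∂q = -2·p^2 + 2·p·q + 6·q.
At (3, 5/2) this is 12.0000.

12.0000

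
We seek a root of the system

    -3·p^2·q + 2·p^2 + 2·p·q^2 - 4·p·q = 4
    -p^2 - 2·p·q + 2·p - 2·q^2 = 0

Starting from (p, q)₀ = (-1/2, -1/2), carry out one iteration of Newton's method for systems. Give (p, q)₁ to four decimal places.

(-1.1719, 1.1458)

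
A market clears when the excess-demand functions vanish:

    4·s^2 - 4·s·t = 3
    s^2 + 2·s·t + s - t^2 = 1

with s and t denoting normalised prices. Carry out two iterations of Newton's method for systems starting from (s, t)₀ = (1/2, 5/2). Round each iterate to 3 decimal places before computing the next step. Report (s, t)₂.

At (1/2, 5/2): F = (-7.000, -4.000).
Jacobian J = [[8·s - 4·t, -4·s], [2·s + 2·t + 1, 2·s - 2·t]].
At the point, J = [[-6.000, -2.000], [7.000, -4.000]] (det J = 38.000).
Solving J·Δ = −F gives Δ = (-0.526, -1.921).
Then the next iterate is (s, t)₁ = (-0.026, 0.579).
Round to (-0.026, 0.579) and repeat: F = (-2.93708, -1.39067), J = [[-2.524, 0.104], [2.106, -1.210]].
Δ = (-1.305, -3.420), so (s, t)₂ = (-1.331, -2.841).

(-1.331, -2.841)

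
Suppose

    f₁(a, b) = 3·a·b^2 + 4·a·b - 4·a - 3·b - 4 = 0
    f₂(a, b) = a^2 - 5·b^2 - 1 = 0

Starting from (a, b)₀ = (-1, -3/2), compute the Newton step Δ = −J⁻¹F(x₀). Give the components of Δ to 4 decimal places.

(1.7598, 0.9846)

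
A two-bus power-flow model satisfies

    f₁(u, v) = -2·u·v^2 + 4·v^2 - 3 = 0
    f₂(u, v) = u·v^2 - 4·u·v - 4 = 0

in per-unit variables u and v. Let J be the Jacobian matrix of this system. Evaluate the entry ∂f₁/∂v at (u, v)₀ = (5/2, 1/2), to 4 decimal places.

∂f₁/∂v = -4·u·v + 8·v.
At (5/2, 1/2) this is -1.0000.

-1.0000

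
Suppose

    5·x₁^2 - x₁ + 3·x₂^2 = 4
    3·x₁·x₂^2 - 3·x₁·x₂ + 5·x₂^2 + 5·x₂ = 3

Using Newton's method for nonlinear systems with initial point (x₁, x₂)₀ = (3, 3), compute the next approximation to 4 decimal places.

(1.3958, 1.9734)

At (3, 3): F = (65.0000, 111.0000).
Jacobian J = [[10·x₁ - 1, 6·x₂], [3·x₂^2 - 3·x₂, 6·x₁·x₂ - 3·x₁ + 10·x₂ + 5]].
At the point, J = [[29.0000, 18.0000], [18.0000, 80.0000]] (det J = 1996.0000).
Solving J·Δ = −F gives Δ = (-1.6042, -1.0266).
Then the next iterate is (x₁, x₂)₁ = (1.3958, 1.9734).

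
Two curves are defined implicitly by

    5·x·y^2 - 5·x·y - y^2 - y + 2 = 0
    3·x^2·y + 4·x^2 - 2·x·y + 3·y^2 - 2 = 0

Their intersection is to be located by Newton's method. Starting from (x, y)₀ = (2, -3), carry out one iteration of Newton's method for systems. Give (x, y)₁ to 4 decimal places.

(1.9636, -1.2490)

At (2, -3): F = (116.0000, 17.0000).
Jacobian J = [[5·y^2 - 5·y, 10·x·y - 5·x - 2·y - 1], [6·x·y + 8·x - 2·y, 3·x^2 - 2·x + 6·y]].
At the point, J = [[60.0000, -65.0000], [-14.0000, -10.0000]] (det J = -1510.0000).
Solving J·Δ = −F gives Δ = (-0.0364, 1.7510).
Then the next iterate is (x, y)₁ = (1.9636, -1.2490).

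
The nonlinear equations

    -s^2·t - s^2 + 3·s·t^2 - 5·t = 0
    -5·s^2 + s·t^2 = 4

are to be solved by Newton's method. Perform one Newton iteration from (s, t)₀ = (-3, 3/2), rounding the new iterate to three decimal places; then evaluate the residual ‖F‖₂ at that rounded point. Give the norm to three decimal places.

21.379

At (-3, 3/2): F = (-50.250, -55.750).
Jacobian J = [[-2·s·t - 2·s + 3·t^2, -s^2 + 6·s·t - 5], [-10·s + t^2, 2·s·t]].
At the point, J = [[21.750, -41.000], [32.250, -9.000]] (det J = 1126.500).
Solving J·Δ = −F gives Δ = (1.628, -0.362).
Then the next iterate is (s, t)₁ = (-1.372, 1.138).
Re-evaluating at (-1.372, 1.138): F = (-15.04494, -15.18872), so ‖F‖₂ = 21.379.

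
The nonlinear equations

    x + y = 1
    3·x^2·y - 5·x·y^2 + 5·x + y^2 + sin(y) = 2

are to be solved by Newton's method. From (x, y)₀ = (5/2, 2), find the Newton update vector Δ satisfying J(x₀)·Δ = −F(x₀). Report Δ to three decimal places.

(-2.338, -1.162)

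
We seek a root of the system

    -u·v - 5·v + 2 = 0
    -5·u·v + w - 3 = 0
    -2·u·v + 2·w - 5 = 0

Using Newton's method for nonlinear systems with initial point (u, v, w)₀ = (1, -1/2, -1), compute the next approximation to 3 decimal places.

(2.100, 0.425, 2.375)

At (1, -1/2, -1): F = (5.000, -1.500, -6.000).
Jacobian J = [[-v, -u - 5, 0], [-5·v, -5·u, 1], [-2·v, -2·u, 2]].
At the point, J = [[0.500, -6.000, 0.000], [2.500, -5.000, 1.000], [1.000, -2.000, 2.000]] (det J = 20.000).
Solving J·Δ = −F gives Δ = (1.100, 0.925, 3.375).
Then the next iterate is (u, v, w)₁ = (2.100, 0.425, 2.375).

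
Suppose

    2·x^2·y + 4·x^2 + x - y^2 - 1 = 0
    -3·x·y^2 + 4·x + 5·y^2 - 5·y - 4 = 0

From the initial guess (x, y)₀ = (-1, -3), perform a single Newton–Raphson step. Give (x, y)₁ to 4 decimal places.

At (-1, -3): F = (-13.0000, 79.0000).
Jacobian J = [[4·x·y + 8·x + 1, 2·x^2 - 2·y], [-3·y^2 + 4, -6·x·y + 10·y - 5]].
At the point, J = [[5.0000, 8.0000], [-23.0000, -53.0000]] (det J = -81.0000).
Solving J·Δ = −F gives Δ = (0.7037, 1.1852).
Then the next iterate is (x, y)₁ = (-0.2963, -1.8148).

(-0.2963, -1.8148)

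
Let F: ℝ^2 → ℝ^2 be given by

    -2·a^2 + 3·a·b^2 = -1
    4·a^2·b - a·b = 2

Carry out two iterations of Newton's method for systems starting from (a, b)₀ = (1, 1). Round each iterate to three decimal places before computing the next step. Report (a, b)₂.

(1.037, 0.608)

At (1, 1): F = (2.000, 1.000).
Jacobian J = [[-4·a + 3·b^2, 6·a·b], [8·a·b - b, 4·a^2 - a]].
At the point, J = [[-1.000, 6.000], [7.000, 3.000]] (det J = -45.000).
Solving J·Δ = −F gives Δ = (0.000, -0.333).
Then the next iterate is (a, b)₁ = (1.000, 0.667).
Round to (1.000, 0.667) and repeat: F = (0.33467, 0.001), J = [[-2.66533, 4.002], [4.669, 3.000]].
Δ = (0.037, -0.059), so (a, b)₂ = (1.037, 0.608).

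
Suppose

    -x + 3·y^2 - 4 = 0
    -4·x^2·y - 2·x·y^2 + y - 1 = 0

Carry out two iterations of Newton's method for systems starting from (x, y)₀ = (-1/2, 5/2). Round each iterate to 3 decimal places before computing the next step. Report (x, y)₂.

(-0.786, 1.104)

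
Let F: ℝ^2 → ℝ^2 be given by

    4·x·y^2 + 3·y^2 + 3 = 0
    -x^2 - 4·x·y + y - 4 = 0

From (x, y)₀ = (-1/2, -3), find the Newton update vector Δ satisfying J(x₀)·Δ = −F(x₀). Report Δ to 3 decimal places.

At (-1/2, -3): F = (12.000, -13.250).
Jacobian J = [[4·y^2, 8·x·y + 6·y], [-2·x - 4·y, -4·x + 1]].
At the point, J = [[36.000, -6.000], [13.000, 3.000]] (det J = 186.000).
Solving J·Δ = −F gives Δ = (0.234, 3.403).

(0.234, 3.403)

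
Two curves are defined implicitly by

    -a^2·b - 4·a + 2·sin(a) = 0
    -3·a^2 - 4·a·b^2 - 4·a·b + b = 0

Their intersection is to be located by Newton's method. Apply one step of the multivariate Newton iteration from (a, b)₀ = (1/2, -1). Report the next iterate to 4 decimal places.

(-0.1268, -1.0435)

At (1/2, -1): F = (-0.791149, -1.7500).
Jacobian J = [[-2·a·b + 2·cos(a) - 4, -a^2], [-6·a - 4·b^2 - 4·b, -8·a·b - 4·a + 1]].
At the point, J = [[-1.244835, -0.2500], [-3.0000, 3.0000]] (det J = -4.484505).
Solving J·Δ = −F gives Δ = (-0.6268, -0.0435).
Then the next iterate is (a, b)₁ = (-0.1268, -1.0435).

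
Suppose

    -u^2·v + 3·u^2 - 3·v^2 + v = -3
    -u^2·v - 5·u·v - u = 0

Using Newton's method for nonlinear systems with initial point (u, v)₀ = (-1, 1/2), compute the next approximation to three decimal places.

(0.091, 0.432)

At (-1, 1/2): F = (5.250, 3.000).
Jacobian J = [[-2·u·v + 6·u, -u^2 - 6·v + 1], [-2·u·v - 5·v - 1, -u^2 - 5·u]].
At the point, J = [[-5.000, -3.000], [-2.500, 4.000]] (det J = -27.500).
Solving J·Δ = −F gives Δ = (1.091, -0.068).
Then the next iterate is (u, v)₁ = (0.091, 0.432).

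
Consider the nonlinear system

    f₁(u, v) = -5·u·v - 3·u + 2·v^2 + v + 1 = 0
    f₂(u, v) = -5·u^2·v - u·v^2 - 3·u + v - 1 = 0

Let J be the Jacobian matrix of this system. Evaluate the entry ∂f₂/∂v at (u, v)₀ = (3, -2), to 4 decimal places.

-32.0000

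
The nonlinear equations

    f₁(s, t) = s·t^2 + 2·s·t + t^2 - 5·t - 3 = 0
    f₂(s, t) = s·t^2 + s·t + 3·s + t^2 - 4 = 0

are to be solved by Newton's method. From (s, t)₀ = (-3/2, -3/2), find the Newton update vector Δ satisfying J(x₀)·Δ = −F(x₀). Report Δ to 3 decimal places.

At (-3/2, -3/2): F = (7.875, -7.375).
Jacobian J = [[t^2 + 2·t, 2·s·t + 2·s + 2·t - 5], [t^2 + t + 3, 2·s·t + s + 2·t]].
At the point, J = [[-0.750, -6.500], [3.750, 0.000]] (det J = 24.375).
Solving J·Δ = −F gives Δ = (1.967, 0.985).

(1.967, 0.985)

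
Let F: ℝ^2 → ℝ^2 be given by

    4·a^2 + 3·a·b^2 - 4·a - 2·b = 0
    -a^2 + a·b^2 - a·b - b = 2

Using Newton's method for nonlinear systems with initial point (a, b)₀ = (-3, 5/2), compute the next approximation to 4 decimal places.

(-1.2869, 1.8809)

At (-3, 5/2): F = (-13.2500, -24.7500).
Jacobian J = [[8·a + 3·b^2 - 4, 6·a·b - 2], [-2·a + b^2 - b, 2·a·b - a - 1]].
At the point, J = [[-9.2500, -47.0000], [9.7500, -13.0000]] (det J = 578.5000).
Solving J·Δ = −F gives Δ = (1.7131, -0.6191).
Then the next iterate is (a, b)₁ = (-1.2869, 1.8809).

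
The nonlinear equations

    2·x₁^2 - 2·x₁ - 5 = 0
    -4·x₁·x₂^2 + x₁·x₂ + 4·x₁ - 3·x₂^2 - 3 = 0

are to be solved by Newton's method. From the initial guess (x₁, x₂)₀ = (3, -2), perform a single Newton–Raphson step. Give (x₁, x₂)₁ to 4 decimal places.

At (3, -2): F = (7.0000, -57.0000).
Jacobian J = [[4·x₁ - 2, 0], [-4·x₂^2 + x₂ + 4, -8·x₁·x₂ + x₁ - 6·x₂]].
At the point, J = [[10.0000, 0.0000], [-14.0000, 63.0000]] (det J = 630.0000).
Solving J·Δ = −F gives Δ = (-0.7000, 0.7492).
Then the next iterate is (x₁, x₂)₁ = (2.3000, -1.2508).

(2.3000, -1.2508)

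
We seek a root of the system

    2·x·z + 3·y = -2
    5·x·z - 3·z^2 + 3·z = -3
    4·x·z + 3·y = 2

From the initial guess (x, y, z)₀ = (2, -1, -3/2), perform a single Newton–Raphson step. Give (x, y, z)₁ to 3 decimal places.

(-1.528, -2.000, -1.646)

At (2, -1, -3/2): F = (-7.000, -23.250, -17.000).
Jacobian J = [[2·z, 3, 2·x], [5·z, 0, 5·x - 6·z + 3], [4·z, 3, 4·x]].
At the point, J = [[-3.000, 3.000, 4.000], [-7.500, 0.000, 22.000], [-6.000, 3.000, 8.000]] (det J = -108.000).
Solving J·Δ = −F gives Δ = (-3.528, -1.000, -0.146).
Then the next iterate is (x, y, z)₁ = (-1.528, -2.000, -1.646).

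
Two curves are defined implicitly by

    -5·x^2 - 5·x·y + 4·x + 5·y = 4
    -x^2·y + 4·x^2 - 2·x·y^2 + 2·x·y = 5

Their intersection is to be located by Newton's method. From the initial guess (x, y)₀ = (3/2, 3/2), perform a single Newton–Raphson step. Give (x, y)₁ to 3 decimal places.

(0.884, 0.855)

At (3/2, 3/2): F = (-13.000, -1.625).
Jacobian J = [[-10·x - 5·y + 4, -5·x + 5], [-2·x·y + 8·x - 2·y^2 + 2·y, -x^2 - 4·x·y + 2·x]].
At the point, J = [[-18.500, -2.500], [6.000, -8.250]] (det J = 167.625).
Solving J·Δ = −F gives Δ = (-0.616, -0.645).
Then the next iterate is (x, y)₁ = (0.884, 0.855).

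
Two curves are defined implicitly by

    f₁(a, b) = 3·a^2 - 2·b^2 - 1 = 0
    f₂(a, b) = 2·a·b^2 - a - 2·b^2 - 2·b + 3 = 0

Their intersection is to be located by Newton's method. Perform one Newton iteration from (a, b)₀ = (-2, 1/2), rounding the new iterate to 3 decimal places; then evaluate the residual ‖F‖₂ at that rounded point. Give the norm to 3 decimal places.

1.939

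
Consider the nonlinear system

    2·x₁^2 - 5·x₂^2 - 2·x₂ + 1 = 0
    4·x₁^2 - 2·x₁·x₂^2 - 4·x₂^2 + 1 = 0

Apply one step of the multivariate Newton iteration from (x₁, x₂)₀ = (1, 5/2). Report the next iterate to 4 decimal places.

(1.4969, 1.3421)

At (1, 5/2): F = (-33.2500, -32.5000).
Jacobian J = [[4·x₁, -10·x₂ - 2], [8·x₁ - 2·x₂^2, -4·x₁·x₂ - 8·x₂]].
At the point, J = [[4.0000, -27.0000], [-4.5000, -30.0000]] (det J = -241.5000).
Solving J·Δ = −F gives Δ = (0.4969, -1.1579).
Then the next iterate is (x₁, x₂)₁ = (1.4969, 1.3421).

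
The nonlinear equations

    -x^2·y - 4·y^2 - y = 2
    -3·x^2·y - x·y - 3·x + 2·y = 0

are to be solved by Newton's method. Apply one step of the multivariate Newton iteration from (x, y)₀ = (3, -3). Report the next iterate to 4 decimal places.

At (3, -3): F = (-8.0000, 75.0000).
Jacobian J = [[-2·x·y, -x^2 - 8·y - 1], [-6·x·y - y - 3, -3·x^2 - x + 2]].
At the point, J = [[18.0000, 14.0000], [54.0000, -28.0000]] (det J = -1260.0000).
Solving J·Δ = −F gives Δ = (-0.6556, 1.4143).
Then the next iterate is (x, y)₁ = (2.3444, -1.5857).

(2.3444, -1.5857)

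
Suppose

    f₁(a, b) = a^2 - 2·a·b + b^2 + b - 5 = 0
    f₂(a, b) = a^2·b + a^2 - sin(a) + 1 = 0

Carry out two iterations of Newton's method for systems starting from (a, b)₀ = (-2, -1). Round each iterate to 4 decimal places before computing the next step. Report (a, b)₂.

At (-2, -1): F = (-5.0000, 1.909297).
Jacobian J = [[2·a - 2·b, -2·a + 2·b + 1], [2·a·b + 2·a - cos(a), a^2]].
At the point, J = [[-2.0000, 3.0000], [0.416147, 4.0000]] (det J = -9.248441).
Solving J·Δ = −F gives Δ = (-2.7819, -0.1879).
Then the next iterate is (a, b)₁ = (-4.7819, -1.1879).
Round to (-4.7819, -1.1879) and repeat: F = (6.728936, -4.294213), J = [[-7.1880, 8.1880], [1.727583, 22.866568]].
Δ = (1.0589, 0.1078), so (a, b)₂ = (-3.7230, -1.0801).

(-3.7230, -1.0801)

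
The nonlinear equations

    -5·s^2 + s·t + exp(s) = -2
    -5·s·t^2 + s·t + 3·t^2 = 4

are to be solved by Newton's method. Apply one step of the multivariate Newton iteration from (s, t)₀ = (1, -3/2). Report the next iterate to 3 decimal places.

(0.949, -0.164)

At (1, -3/2): F = (-1.78172, -10.000).
Jacobian J = [[-10·s + t + exp(s), s], [-5·t^2 + t, -10·s·t + s + 6·t]].
At the point, J = [[-8.78172, 1.000], [-12.750, 7.000]] (det J = -48.72203).
Solving J·Δ = −F gives Δ = (-0.051, 1.336).
Then the next iterate is (s, t)₁ = (0.949, -0.164).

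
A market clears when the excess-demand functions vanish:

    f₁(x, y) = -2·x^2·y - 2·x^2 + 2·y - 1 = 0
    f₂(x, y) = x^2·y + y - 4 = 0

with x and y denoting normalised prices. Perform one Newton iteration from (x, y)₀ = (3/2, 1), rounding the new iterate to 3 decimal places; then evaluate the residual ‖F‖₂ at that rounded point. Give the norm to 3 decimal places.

1.418

At (3/2, 1): F = (-8.000, -0.750).
Jacobian J = [[-4·x·y - 4·x, -2·x^2 + 2], [2·x·y, x^2 + 1]].
At the point, J = [[-12.000, -2.500], [3.000, 3.250]] (det J = -31.500).
Solving J·Δ = −F gives Δ = (-0.885, 1.048).
Then the next iterate is (x, y)₁ = (0.615, 2.048).
Re-evaluating at (0.615, 2.048): F = (0.79034, -1.17740), so ‖F‖₂ = 1.418.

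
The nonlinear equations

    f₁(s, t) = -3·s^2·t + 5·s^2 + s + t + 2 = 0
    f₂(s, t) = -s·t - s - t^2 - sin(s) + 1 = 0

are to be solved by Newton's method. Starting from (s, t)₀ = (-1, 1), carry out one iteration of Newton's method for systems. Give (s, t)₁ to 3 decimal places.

(-0.191, 1.787)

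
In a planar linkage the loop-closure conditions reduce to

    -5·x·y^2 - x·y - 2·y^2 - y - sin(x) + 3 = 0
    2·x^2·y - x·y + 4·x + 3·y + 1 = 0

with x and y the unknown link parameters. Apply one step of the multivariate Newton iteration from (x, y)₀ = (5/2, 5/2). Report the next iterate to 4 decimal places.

(1.2101, 1.7833)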